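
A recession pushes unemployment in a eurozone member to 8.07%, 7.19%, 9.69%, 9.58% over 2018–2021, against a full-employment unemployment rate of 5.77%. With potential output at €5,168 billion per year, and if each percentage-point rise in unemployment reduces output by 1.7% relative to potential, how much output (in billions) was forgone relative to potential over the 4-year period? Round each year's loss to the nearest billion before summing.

€1,006 billion

Year 2018: gap = -1.7 × (8.07 - 5.77) = -3.91%, loss ≈ 5168 × 3.91/100 ≈ 202.
Year 2019: gap = -1.7 × (7.19 - 5.77) = -2.414%, loss ≈ 5168 × 2.414/100 ≈ 125.
Year 2020: gap = -1.7 × (9.69 - 5.77) = -6.664%, loss ≈ 5168 × 6.664/100 ≈ 344.
Year 2021: gap = -1.7 × (9.58 - 5.77) = -6.477%, loss ≈ 5168 × 6.477/100 ≈ 335.
Total lost output = 202 + 125 + 344 + 335 = 1006 billion.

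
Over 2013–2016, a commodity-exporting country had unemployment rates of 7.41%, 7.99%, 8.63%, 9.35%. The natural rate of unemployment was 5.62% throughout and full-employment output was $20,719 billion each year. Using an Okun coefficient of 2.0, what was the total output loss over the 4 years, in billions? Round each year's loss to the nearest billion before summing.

Year 2013: gap = -2.0 × (7.41 - 5.62) = -3.58%, loss ≈ 20719 × 3.58/100 ≈ 742.
Year 2014: gap = -2.0 × (7.99 - 5.62) = -4.74%, loss ≈ 20719 × 4.74/100 ≈ 982.
Year 2015: gap = -2.0 × (8.63 - 5.62) = -6.02%, loss ≈ 20719 × 6.02/100 ≈ 1247.
Year 2016: gap = -2.0 × (9.35 - 5.62) = -7.46%, loss ≈ 20719 × 7.46/100 ≈ 1546.
Total lost output = 742 + 982 + 1247 + 1546 = 4517 billion.

$4,517 billion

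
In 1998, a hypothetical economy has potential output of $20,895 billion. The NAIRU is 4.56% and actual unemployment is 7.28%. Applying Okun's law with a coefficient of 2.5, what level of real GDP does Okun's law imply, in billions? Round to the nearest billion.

$19,474 billion

Unemployment gap = 7.28 - 4.56 = 2.72 points, so the output gap is -2.5 × 2.72 = -6.8%.
Actual GDP = 20895 × (1 - 6.8/100) = 20895 × 0.932 ≈ 19474 billion.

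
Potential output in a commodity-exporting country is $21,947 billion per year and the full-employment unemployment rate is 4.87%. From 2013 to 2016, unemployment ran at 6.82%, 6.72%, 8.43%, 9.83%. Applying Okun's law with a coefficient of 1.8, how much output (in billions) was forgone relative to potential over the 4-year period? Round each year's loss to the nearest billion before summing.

$4,866 billion

Year 2013: gap = -1.8 × (6.82 - 4.87) = -3.51%, loss ≈ 21947 × 3.51/100 ≈ 770.
Year 2014: gap = -1.8 × (6.72 - 4.87) = -3.33%, loss ≈ 21947 × 3.33/100 ≈ 731.
Year 2015: gap = -1.8 × (8.43 - 4.87) = -6.408%, loss ≈ 21947 × 6.408/100 ≈ 1406.
Year 2016: gap = -1.8 × (9.83 - 4.87) = -8.928%, loss ≈ 21947 × 8.928/100 ≈ 1959.
Total lost output = 770 + 731 + 1406 + 1959 = 4866 billion.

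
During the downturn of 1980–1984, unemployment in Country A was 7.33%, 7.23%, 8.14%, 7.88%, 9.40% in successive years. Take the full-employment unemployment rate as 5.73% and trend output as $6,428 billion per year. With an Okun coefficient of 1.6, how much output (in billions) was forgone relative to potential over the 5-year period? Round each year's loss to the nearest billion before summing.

$1,165 billion

Year 1980: gap = -1.6 × (7.33 - 5.73) = -2.56%, loss ≈ 6428 × 2.56/100 ≈ 165.
Year 1981: gap = -1.6 × (7.23 - 5.73) = -2.4%, loss ≈ 6428 × 2.4/100 ≈ 154.
Year 1982: gap = -1.6 × (8.14 - 5.73) = -3.856%, loss ≈ 6428 × 3.856/100 ≈ 248.
Year 1983: gap = -1.6 × (7.88 - 5.73) = -3.44%, loss ≈ 6428 × 3.44/100 ≈ 221.
Year 1984: gap = -1.6 × (9.4 - 5.73) = -5.872%, loss ≈ 6428 × 5.872/100 ≈ 377.
Total lost output = 165 + 154 + 248 + 221 + 377 = 1165 billion.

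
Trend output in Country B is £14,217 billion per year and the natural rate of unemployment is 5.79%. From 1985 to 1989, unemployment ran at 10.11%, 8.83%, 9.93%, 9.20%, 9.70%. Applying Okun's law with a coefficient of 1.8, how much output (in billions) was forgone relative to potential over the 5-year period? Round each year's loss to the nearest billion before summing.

£4,817 billion

Year 1985: gap = -1.8 × (10.11 - 5.79) = -7.776%, loss ≈ 14217 × 7.776/100 ≈ 1106.
Year 1986: gap = -1.8 × (8.83 - 5.79) = -5.472%, loss ≈ 14217 × 5.472/100 ≈ 778.
Year 1987: gap = -1.8 × (9.93 - 5.79) = -7.452%, loss ≈ 14217 × 7.452/100 ≈ 1059.
Year 1988: gap = -1.8 × (9.2 - 5.79) = -6.138%, loss ≈ 14217 × 6.138/100 ≈ 873.
Year 1989: gap = -1.8 × (9.7 - 5.79) = -7.038%, loss ≈ 14217 × 7.038/100 ≈ 1001.
Total lost output = 1106 + 778 + 1059 + 873 + 1001 = 4817 billion.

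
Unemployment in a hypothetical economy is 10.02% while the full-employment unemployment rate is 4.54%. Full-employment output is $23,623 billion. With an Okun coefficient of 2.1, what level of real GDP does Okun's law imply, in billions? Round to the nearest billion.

$20,904 billion

Unemployment gap = 10.02 - 4.54 = 5.48 points, so the output gap is -2.1 × 5.48 = -11.508%.
Actual GDP = 23623 × (1 - 11.508/100) = 23623 × 0.88492 ≈ 20904 billion.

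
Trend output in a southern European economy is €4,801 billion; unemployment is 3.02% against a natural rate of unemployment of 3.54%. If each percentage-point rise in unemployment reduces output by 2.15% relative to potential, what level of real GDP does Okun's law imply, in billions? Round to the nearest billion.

Unemployment gap = 3.02 - 3.54 = -0.52 points, so the output gap is -2.15 × (-0.52) = 1.118%.
Actual GDP = 4801 × (1 + 1.118/100) = 4801 × 1.01118 ≈ 4855 billion.

€4,855 billion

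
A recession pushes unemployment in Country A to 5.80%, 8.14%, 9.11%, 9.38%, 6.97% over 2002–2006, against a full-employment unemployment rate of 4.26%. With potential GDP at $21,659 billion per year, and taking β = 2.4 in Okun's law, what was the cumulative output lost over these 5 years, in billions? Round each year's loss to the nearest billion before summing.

$9,409 billion

Year 2002: gap = -2.4 × (5.8 - 4.26) = -3.696%, loss ≈ 21659 × 3.696/100 ≈ 801.
Year 2003: gap = -2.4 × (8.14 - 4.26) = -9.312%, loss ≈ 21659 × 9.312/100 ≈ 2017.
Year 2004: gap = -2.4 × (9.11 - 4.26) = -11.64%, loss ≈ 21659 × 11.64/100 ≈ 2521.
Year 2005: gap = -2.4 × (9.38 - 4.26) = -12.288%, loss ≈ 21659 × 12.288/100 ≈ 2661.
Year 2006: gap = -2.4 × (6.97 - 4.26) = -6.504%, loss ≈ 21659 × 6.504/100 ≈ 1409.
Total lost output = 801 + 2017 + 2521 + 2661 + 1409 = 9409 billion.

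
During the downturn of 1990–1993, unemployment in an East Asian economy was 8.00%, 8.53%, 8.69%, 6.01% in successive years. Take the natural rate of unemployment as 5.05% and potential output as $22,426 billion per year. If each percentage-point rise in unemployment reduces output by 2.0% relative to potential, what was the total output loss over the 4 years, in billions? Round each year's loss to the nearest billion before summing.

Year 1990: gap = -2.0 × (8 - 5.05) = -5.9%, loss ≈ 22426 × 5.9/100 ≈ 1323.
Year 1991: gap = -2.0 × (8.53 - 5.05) = -6.96%, loss ≈ 22426 × 6.96/100 ≈ 1561.
Year 1992: gap = -2.0 × (8.69 - 5.05) = -7.28%, loss ≈ 22426 × 7.28/100 ≈ 1633.
Year 1993: gap = -2.0 × (6.01 - 5.05) = -1.92%, loss ≈ 22426 × 1.92/100 ≈ 431.
Total lost output = 1323 + 1561 + 1633 + 431 = 4948 billion.

$4,948 billion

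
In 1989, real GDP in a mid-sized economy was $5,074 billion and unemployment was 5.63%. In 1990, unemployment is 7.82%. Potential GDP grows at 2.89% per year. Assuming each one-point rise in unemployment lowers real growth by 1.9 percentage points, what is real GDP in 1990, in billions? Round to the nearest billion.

$5,010 billion

Δu = 7.82 - 5.63 = 2.19 points.
Okun's law (growth form): g_Y = g_Y* - β × Δu = 2.89 - 1.9 × (2.19) = 2.89 - 4.161 = -1.271%.
Real GDP in the next year = 5074 × (1 - 1.271/100) = 5074 × 0.98729 ≈ 5010 billion.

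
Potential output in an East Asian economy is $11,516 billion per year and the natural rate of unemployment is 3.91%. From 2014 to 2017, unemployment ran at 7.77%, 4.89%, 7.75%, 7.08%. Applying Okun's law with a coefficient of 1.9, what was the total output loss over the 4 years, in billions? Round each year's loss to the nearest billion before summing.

Year 2014: gap = -1.9 × (7.77 - 3.91) = -7.334%, loss ≈ 11516 × 7.334/100 ≈ 845.
Year 2015: gap = -1.9 × (4.89 - 3.91) = -1.862%, loss ≈ 11516 × 1.862/100 ≈ 214.
Year 2016: gap = -1.9 × (7.75 - 3.91) = -7.296%, loss ≈ 11516 × 7.296/100 ≈ 840.
Year 2017: gap = -1.9 × (7.08 - 3.91) = -6.023%, loss ≈ 11516 × 6.023/100 ≈ 694.
Total lost output = 845 + 214 + 840 + 694 = 2593 billion.

$2,593 billion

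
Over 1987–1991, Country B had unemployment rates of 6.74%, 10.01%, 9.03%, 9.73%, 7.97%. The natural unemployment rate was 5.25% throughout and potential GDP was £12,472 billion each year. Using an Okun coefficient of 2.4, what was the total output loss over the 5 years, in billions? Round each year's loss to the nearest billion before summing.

£5,157 billion

Year 1987: gap = -2.4 × (6.74 - 5.25) = -3.576%, loss ≈ 12472 × 3.576/100 ≈ 446.
Year 1988: gap = -2.4 × (10.01 - 5.25) = -11.424%, loss ≈ 12472 × 11.424/100 ≈ 1425.
Year 1989: gap = -2.4 × (9.03 - 5.25) = -9.072%, loss ≈ 12472 × 9.072/100 ≈ 1131.
Year 1990: gap = -2.4 × (9.73 - 5.25) = -10.752%, loss ≈ 12472 × 10.752/100 ≈ 1341.
Year 1991: gap = -2.4 × (7.97 - 5.25) = -6.528%, loss ≈ 12472 × 6.528/100 ≈ 814.
Total lost output = 446 + 1425 + 1131 + 1341 + 814 = 5157 billion.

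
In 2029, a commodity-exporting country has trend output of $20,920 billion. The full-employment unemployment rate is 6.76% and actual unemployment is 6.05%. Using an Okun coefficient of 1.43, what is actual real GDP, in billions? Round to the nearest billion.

$21,132 billion

Unemployment gap = 6.05 - 6.76 = -0.71 points, so the output gap is -1.43 × (-0.71) = 1.0153%.
Actual GDP = 20920 × (1 + 1.0153/100) = 20920 × 1.010153 ≈ 21132 billion.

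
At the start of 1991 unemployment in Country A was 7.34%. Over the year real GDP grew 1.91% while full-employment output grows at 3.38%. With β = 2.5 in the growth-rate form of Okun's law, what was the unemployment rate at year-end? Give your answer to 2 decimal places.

7.93%

Growth-rate Okun's law: g_Y = g_Y* - β × Δu, so Δu = (g_Y* - g_Y)/β.
Δu = (3.38 - 1.91)/2.5 = 1.47/2.5 = 0.59 percentage points.
Year-end unemployment = 7.34 + 0.59 = 7.93%.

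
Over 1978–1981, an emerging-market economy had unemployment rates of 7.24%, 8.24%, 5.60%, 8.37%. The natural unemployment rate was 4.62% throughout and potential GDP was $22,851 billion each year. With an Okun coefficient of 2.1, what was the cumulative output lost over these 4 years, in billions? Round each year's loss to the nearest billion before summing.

Year 1978: gap = -2.1 × (7.24 - 4.62) = -5.502%, loss ≈ 22851 × 5.502/100 ≈ 1257.
Year 1979: gap = -2.1 × (8.24 - 4.62) = -7.602%, loss ≈ 22851 × 7.602/100 ≈ 1737.
Year 1980: gap = -2.1 × (5.6 - 4.62) = -2.058%, loss ≈ 22851 × 2.058/100 ≈ 470.
Year 1981: gap = -2.1 × (8.37 - 4.62) = -7.875%, loss ≈ 22851 × 7.875/100 ≈ 1800.
Total lost output = 1257 + 1737 + 470 + 1800 = 5264 billion.

$5,264 billion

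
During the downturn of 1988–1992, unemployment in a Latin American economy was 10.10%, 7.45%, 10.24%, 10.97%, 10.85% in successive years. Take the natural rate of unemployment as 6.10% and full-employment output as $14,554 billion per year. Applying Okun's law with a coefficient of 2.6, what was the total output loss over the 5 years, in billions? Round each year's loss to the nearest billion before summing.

Year 1988: gap = -2.6 × (10.1 - 6.1) = -10.4%, loss ≈ 14554 × 10.4/100 ≈ 1514.
Year 1989: gap = -2.6 × (7.45 - 6.1) = -3.51%, loss ≈ 14554 × 3.51/100 ≈ 511.
Year 1990: gap = -2.6 × (10.24 - 6.1) = -10.764%, loss ≈ 14554 × 10.764/100 ≈ 1567.
Year 1991: gap = -2.6 × (10.97 - 6.1) = -12.662%, loss ≈ 14554 × 12.662/100 ≈ 1843.
Year 1992: gap = -2.6 × (10.85 - 6.1) = -12.35%, loss ≈ 14554 × 12.35/100 ≈ 1797.
Total lost output = 1514 + 511 + 1567 + 1843 + 1797 = 7232 billion.

$7,232 billion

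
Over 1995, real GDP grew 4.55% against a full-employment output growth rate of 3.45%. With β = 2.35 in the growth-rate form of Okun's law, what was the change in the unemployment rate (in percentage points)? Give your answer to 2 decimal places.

Growth-rate Okun's law: g_Y = g_Y* - β × Δu, so Δu = (g_Y* - g_Y)/β.
Δu = (3.45 - 4.55)/2.35 = -1.1/2.35 = -0.47 percentage points.

-0.47 percentage points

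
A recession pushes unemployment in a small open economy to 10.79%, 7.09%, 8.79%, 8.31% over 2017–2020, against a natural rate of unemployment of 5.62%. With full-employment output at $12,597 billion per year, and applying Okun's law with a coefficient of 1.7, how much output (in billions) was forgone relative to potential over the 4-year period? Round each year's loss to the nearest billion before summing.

$2,677 billion

Year 2017: gap = -1.7 × (10.79 - 5.62) = -8.789%, loss ≈ 12597 × 8.789/100 ≈ 1107.
Year 2018: gap = -1.7 × (7.09 - 5.62) = -2.499%, loss ≈ 12597 × 2.499/100 ≈ 315.
Year 2019: gap = -1.7 × (8.79 - 5.62) = -5.389%, loss ≈ 12597 × 5.389/100 ≈ 679.
Year 2020: gap = -1.7 × (8.31 - 5.62) = -4.573%, loss ≈ 12597 × 4.573/100 ≈ 576.
Total lost output = 1107 + 315 + 679 + 576 = 2677 billion.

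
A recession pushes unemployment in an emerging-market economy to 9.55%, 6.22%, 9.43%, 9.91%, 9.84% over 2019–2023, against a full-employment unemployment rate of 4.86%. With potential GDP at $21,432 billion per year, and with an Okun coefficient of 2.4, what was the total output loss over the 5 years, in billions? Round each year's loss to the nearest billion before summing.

$10,623 billion

Year 2019: gap = -2.4 × (9.55 - 4.86) = -11.256%, loss ≈ 21432 × 11.256/100 ≈ 2412.
Year 2020: gap = -2.4 × (6.22 - 4.86) = -3.264%, loss ≈ 21432 × 3.264/100 ≈ 700.
Year 2021: gap = -2.4 × (9.43 - 4.86) = -10.968%, loss ≈ 21432 × 10.968/100 ≈ 2351.
Year 2022: gap = -2.4 × (9.91 - 4.86) = -12.12%, loss ≈ 21432 × 12.12/100 ≈ 2598.
Year 2023: gap = -2.4 × (9.84 - 4.86) = -11.952%, loss ≈ 21432 × 11.952/100 ≈ 2562.
Total lost output = 2412 + 700 + 2351 + 2598 + 2562 = 10623 billion.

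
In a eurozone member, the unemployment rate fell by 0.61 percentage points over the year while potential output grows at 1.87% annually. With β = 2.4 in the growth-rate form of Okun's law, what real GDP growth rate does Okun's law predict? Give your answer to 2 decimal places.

Growth-rate Okun's law: g_Y = g_Y* - β × Δu.
g_Y = 1.87 - 2.4 × (-0.61) = 1.87 + 1.464 = 3.334%, i.e. 3.33% to 2 d.p.

3.33%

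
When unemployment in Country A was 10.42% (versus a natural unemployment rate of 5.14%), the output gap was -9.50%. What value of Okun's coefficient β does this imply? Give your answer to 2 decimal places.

Okun's law: output gap = -β × (u - u*).
-9.50 = -β × (10.42 - 5.14) = -β × 5.28, so β = 9.5/5.28 = 1.80.

β ≈ 1.80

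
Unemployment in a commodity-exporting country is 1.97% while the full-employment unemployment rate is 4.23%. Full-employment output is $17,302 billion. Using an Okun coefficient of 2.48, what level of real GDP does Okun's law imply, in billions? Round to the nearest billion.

Unemployment gap = 1.97 - 4.23 = -2.26 points, so the output gap is -2.48 × (-2.26) = 5.6048%.
Actual GDP = 17302 × (1 + 5.6048/100) = 17302 × 1.056048 ≈ 18272 billion.

$18,272 billion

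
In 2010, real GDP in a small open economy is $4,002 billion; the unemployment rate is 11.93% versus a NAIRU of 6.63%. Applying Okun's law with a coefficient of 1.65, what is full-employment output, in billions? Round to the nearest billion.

Unemployment gap = 11.93 - 6.63 = 5.3 points, so output gap = -1.65 × 5.3 = -8.745%.
Since Y = Y* × (1 + gap/100), Y* = 4002/0.91255 ≈ 4386 billion.

$4,386 billion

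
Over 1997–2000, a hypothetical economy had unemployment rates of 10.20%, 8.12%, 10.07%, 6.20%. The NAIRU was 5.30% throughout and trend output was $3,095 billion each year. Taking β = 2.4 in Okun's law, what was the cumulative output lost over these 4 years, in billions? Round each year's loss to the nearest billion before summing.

Year 1997: gap = -2.4 × (10.2 - 5.3) = -11.76%, loss ≈ 3095 × 11.76/100 ≈ 364.
Year 1998: gap = -2.4 × (8.12 - 5.3) = -6.768%, loss ≈ 3095 × 6.768/100 ≈ 209.
Year 1999: gap = -2.4 × (10.07 - 5.3) = -11.448%, loss ≈ 3095 × 11.448/100 ≈ 354.
Year 2000: gap = -2.4 × (6.2 - 5.3) = -2.16%, loss ≈ 3095 × 2.16/100 ≈ 67.
Total lost output = 364 + 209 + 354 + 67 = 994 billion.

$994 billion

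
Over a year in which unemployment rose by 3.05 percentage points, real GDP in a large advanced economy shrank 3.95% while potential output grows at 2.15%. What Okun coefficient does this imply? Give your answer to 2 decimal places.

β ≈ 2.00

Growth form: g_Y = g_Y* - β × Δu, so β = (g_Y* - g_Y)/Δu.
β = (2.15 + 3.95)/3.05 = 6.1/3.05 = 2.00.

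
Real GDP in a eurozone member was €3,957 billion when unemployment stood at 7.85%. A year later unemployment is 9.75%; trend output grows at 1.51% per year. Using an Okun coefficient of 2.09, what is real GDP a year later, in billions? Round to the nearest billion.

Δu = 9.75 - 7.85 = 1.9 points.
Okun's law (growth form): g_Y = g_Y* - β × Δu = 1.51 - 2.09 × (1.90) = 1.51 - 3.971 = -2.461%.
Real GDP in the next year = 3957 × (1 - 2.461/100) = 3957 × 0.97539 ≈ 3860 billion.

€3,860 billion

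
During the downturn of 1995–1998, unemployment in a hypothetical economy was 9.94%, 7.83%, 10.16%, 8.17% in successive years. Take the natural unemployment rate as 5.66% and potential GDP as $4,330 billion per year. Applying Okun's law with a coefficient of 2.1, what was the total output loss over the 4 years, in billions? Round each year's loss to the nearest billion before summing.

$1,223 billion

Year 1995: gap = -2.1 × (9.94 - 5.66) = -8.988%, loss ≈ 4330 × 8.988/100 ≈ 389.
Year 1996: gap = -2.1 × (7.83 - 5.66) = -4.557%, loss ≈ 4330 × 4.557/100 ≈ 197.
Year 1997: gap = -2.1 × (10.16 - 5.66) = -9.45%, loss ≈ 4330 × 9.45/100 ≈ 409.
Year 1998: gap = -2.1 × (8.17 - 5.66) = -5.271%, loss ≈ 4330 × 5.271/100 ≈ 228.
Total lost output = 389 + 197 + 409 + 228 = 1223 billion.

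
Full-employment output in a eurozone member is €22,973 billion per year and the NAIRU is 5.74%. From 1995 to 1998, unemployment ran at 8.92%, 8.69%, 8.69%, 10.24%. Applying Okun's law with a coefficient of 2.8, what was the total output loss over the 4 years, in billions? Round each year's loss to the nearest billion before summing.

Year 1995: gap = -2.8 × (8.92 - 5.74) = -8.904%, loss ≈ 22973 × 8.904/100 ≈ 2046.
Year 1996: gap = -2.8 × (8.69 - 5.74) = -8.26%, loss ≈ 22973 × 8.26/100 ≈ 1898.
Year 1997: gap = -2.8 × (8.69 - 5.74) = -8.26%, loss ≈ 22973 × 8.26/100 ≈ 1898.
Year 1998: gap = -2.8 × (10.24 - 5.74) = -12.6%, loss ≈ 22973 × 12.6/100 ≈ 2895.
Total lost output = 2046 + 1898 + 1898 + 2895 = 8737 billion.

€8,737 billion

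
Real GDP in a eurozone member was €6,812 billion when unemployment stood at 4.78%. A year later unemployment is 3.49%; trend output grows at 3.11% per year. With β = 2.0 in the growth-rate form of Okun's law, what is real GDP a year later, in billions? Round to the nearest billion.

€7,200 billion

Δu = 3.49 - 4.78 = -1.29 points.
Okun's law (growth form): g_Y = g_Y* - β × Δu = 3.11 - 2.0 × (-1.29) = 3.11 + 2.58 = 5.69%.
Real GDP in the next year = 6812 × (1 + 5.69/100) = 6812 × 1.0569 ≈ 7200 billion.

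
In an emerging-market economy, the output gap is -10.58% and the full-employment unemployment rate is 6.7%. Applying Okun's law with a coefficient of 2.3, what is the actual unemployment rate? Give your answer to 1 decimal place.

11.3%

From Okun's law, u - u* = -(output gap)/β = -(-10.58)/2.3 = 4.6 points.
So u = 6.7 + 4.6 = 11.3%.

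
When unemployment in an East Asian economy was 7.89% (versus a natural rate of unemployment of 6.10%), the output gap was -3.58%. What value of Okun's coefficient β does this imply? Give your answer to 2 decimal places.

β ≈ 2.00

Okun's law: output gap = -β × (u - u*).
-3.58 = -β × (7.89 - 6.1) = -β × 1.79, so β = 3.58/1.79 = 2.00.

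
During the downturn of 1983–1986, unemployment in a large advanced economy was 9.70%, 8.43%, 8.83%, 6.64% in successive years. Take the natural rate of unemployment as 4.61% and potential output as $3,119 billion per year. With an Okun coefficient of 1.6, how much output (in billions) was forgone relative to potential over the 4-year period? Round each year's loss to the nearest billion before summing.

Year 1983: gap = -1.6 × (9.7 - 4.61) = -8.144%, loss ≈ 3119 × 8.144/100 ≈ 254.
Year 1984: gap = -1.6 × (8.43 - 4.61) = -6.112%, loss ≈ 3119 × 6.112/100 ≈ 191.
Year 1985: gap = -1.6 × (8.83 - 4.61) = -6.752%, loss ≈ 3119 × 6.752/100 ≈ 211.
Year 1986: gap = -1.6 × (6.64 - 4.61) = -3.248%, loss ≈ 3119 × 3.248/100 ≈ 101.
Total lost output = 254 + 191 + 211 + 101 = 757 billion.

$757 billion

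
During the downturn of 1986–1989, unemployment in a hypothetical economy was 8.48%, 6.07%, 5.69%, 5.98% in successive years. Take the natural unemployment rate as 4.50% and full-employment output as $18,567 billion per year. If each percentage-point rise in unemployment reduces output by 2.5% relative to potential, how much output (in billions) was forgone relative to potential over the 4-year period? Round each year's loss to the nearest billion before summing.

$3,815 billion

Year 1986: gap = -2.5 × (8.48 - 4.5) = -9.95%, loss ≈ 18567 × 9.95/100 ≈ 1847.
Year 1987: gap = -2.5 × (6.07 - 4.5) = -3.925%, loss ≈ 18567 × 3.925/100 ≈ 729.
Year 1988: gap = -2.5 × (5.69 - 4.5) = -2.975%, loss ≈ 18567 × 2.975/100 ≈ 552.
Year 1989: gap = -2.5 × (5.98 - 4.5) = -3.7%, loss ≈ 18567 × 3.7/100 ≈ 687.
Total lost output = 1847 + 729 + 552 + 687 = 3815 billion.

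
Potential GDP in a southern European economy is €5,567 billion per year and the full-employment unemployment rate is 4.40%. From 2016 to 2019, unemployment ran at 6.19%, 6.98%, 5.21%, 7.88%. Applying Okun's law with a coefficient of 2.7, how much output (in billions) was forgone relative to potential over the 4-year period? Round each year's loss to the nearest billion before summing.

€1,302 billion

Year 2016: gap = -2.7 × (6.19 - 4.4) = -4.833%, loss ≈ 5567 × 4.833/100 ≈ 269.
Year 2017: gap = -2.7 × (6.98 - 4.4) = -6.966%, loss ≈ 5567 × 6.966/100 ≈ 388.
Year 2018: gap = -2.7 × (5.21 - 4.4) = -2.187%, loss ≈ 5567 × 2.187/100 ≈ 122.
Year 2019: gap = -2.7 × (7.88 - 4.4) = -9.396%, loss ≈ 5567 × 9.396/100 ≈ 523.
Total lost output = 269 + 388 + 122 + 523 = 1302 billion.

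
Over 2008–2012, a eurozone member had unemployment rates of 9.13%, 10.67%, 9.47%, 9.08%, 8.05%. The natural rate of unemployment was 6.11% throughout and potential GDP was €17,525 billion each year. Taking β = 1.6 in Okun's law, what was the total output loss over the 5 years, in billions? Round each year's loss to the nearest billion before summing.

Year 2008: gap = -1.6 × (9.13 - 6.11) = -4.832%, loss ≈ 17525 × 4.832/100 ≈ 847.
Year 2009: gap = -1.6 × (10.67 - 6.11) = -7.296%, loss ≈ 17525 × 7.296/100 ≈ 1279.
Year 2010: gap = -1.6 × (9.47 - 6.11) = -5.376%, loss ≈ 17525 × 5.376/100 ≈ 942.
Year 2011: gap = -1.6 × (9.08 - 6.11) = -4.752%, loss ≈ 17525 × 4.752/100 ≈ 833.
Year 2012: gap = -1.6 × (8.05 - 6.11) = -3.104%, loss ≈ 17525 × 3.104/100 ≈ 544.
Total lost output = 847 + 1279 + 942 + 833 + 544 = 4445 billion.

€4,445 billion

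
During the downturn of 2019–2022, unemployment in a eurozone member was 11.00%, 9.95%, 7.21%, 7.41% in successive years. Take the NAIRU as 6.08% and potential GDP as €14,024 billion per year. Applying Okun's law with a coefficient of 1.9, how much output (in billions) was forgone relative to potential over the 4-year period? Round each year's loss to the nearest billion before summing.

Year 2019: gap = -1.9 × (11 - 6.08) = -9.348%, loss ≈ 14024 × 9.348/100 ≈ 1311.
Year 2020: gap = -1.9 × (9.95 - 6.08) = -7.353%, loss ≈ 14024 × 7.353/100 ≈ 1031.
Year 2021: gap = -1.9 × (7.21 - 6.08) = -2.147%, loss ≈ 14024 × 2.147/100 ≈ 301.
Year 2022: gap = -1.9 × (7.41 - 6.08) = -2.527%, loss ≈ 14024 × 2.527/100 ≈ 354.
Total lost output = 1311 + 1031 + 301 + 354 = 2997 billion.

€2,997 billion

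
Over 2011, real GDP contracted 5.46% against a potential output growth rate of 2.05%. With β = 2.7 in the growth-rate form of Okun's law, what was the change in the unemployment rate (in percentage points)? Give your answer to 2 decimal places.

2.78 percentage points

Growth-rate Okun's law: g_Y = g_Y* - β × Δu, so Δu = (g_Y* - g_Y)/β.
Δu = (2.05 + 5.46)/2.7 = 7.51/2.7 = 2.78 percentage points.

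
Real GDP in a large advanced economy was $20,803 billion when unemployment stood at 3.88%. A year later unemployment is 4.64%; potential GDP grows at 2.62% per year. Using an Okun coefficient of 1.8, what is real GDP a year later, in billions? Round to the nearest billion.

Δu = 4.64 - 3.88 = 0.76 points.
Okun's law (growth form): g_Y = g_Y* - β × Δu = 2.62 - 1.8 × (0.76) = 2.62 - 1.368 = 1.252%.
Real GDP in the next year = 20803 × (1 + 1.252/100) = 20803 × 1.01252 ≈ 21063 billion.

$21,063 billion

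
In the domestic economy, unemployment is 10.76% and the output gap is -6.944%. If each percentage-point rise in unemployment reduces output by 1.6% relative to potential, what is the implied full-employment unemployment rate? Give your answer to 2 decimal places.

6.42%

From Okun's law, u - u* = -(output gap)/β = -(-6.944)/1.6 = 4.34 points.
So u* = 10.76 - 4.34 = 6.42%.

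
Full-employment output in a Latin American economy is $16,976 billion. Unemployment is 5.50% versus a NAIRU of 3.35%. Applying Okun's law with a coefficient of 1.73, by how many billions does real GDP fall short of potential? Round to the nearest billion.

Output gap = -1.73 × (5.5 - 3.35) = -1.73 × 2.15 = -3.7195%.
Actual GDP ≈ 16976 × 0.962805 ≈ 16345 billion, so the shortfall is 16976 - 16345 = 631 billion.

$631 billion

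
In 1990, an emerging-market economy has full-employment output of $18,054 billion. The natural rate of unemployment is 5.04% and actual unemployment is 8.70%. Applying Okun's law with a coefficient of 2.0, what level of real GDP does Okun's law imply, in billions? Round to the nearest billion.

Unemployment gap = 8.7 - 5.04 = 3.66 points, so the output gap is -2 × 3.66 = -7.32%.
Actual GDP = 18054 × (1 - 7.32/100) = 18054 × 0.9268 ≈ 16732 billion.

$16,732 billion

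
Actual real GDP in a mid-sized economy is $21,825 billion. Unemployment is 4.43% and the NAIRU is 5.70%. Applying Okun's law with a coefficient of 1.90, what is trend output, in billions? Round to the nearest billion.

Unemployment gap = 4.43 - 5.7 = -1.27 points, so output gap = -1.9 × (-1.27) = 2.413%.
Since Y = Y* × (1 + gap/100), Y* = 21825/1.02413 ≈ 21311 billion.

$21,311 billion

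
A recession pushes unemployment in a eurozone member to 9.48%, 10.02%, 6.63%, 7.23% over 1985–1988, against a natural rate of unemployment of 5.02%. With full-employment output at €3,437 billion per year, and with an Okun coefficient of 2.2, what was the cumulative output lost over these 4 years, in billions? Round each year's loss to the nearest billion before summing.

Year 1985: gap = -2.2 × (9.48 - 5.02) = -9.812%, loss ≈ 3437 × 9.812/100 ≈ 337.
Year 1986: gap = -2.2 × (10.02 - 5.02) = -11%, loss ≈ 3437 × 11/100 ≈ 378.
Year 1987: gap = -2.2 × (6.63 - 5.02) = -3.542%, loss ≈ 3437 × 3.542/100 ≈ 122.
Year 1988: gap = -2.2 × (7.23 - 5.02) = -4.862%, loss ≈ 3437 × 4.862/100 ≈ 167.
Total lost output = 337 + 378 + 122 + 167 = 1004 billion.

€1,004 billion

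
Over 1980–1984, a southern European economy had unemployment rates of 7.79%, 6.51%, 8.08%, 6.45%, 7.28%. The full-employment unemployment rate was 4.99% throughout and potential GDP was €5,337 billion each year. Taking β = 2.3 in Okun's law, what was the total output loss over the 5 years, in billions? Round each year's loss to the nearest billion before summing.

€1,370 billion

Year 1980: gap = -2.3 × (7.79 - 4.99) = -6.44%, loss ≈ 5337 × 6.44/100 ≈ 344.
Year 1981: gap = -2.3 × (6.51 - 4.99) = -3.496%, loss ≈ 5337 × 3.496/100 ≈ 187.
Year 1982: gap = -2.3 × (8.08 - 4.99) = -7.107%, loss ≈ 5337 × 7.107/100 ≈ 379.
Year 1983: gap = -2.3 × (6.45 - 4.99) = -3.358%, loss ≈ 5337 × 3.358/100 ≈ 179.
Year 1984: gap = -2.3 × (7.28 - 4.99) = -5.267%, loss ≈ 5337 × 5.267/100 ≈ 281.
Total lost output = 344 + 187 + 379 + 179 + 281 = 1370 billion.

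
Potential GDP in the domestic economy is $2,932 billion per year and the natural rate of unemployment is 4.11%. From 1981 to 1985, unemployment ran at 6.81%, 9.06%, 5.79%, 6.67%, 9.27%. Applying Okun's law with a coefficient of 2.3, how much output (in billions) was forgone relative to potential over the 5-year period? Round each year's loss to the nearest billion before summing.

$1,150 billion

Year 1981: gap = -2.3 × (6.81 - 4.11) = -6.21%, loss ≈ 2932 × 6.21/100 ≈ 182.
Year 1982: gap = -2.3 × (9.06 - 4.11) = -11.385%, loss ≈ 2932 × 11.385/100 ≈ 334.
Year 1983: gap = -2.3 × (5.79 - 4.11) = -3.864%, loss ≈ 2932 × 3.864/100 ≈ 113.
Year 1984: gap = -2.3 × (6.67 - 4.11) = -5.888%, loss ≈ 2932 × 5.888/100 ≈ 173.
Year 1985: gap = -2.3 × (9.27 - 4.11) = -11.868%, loss ≈ 2932 × 11.868/100 ≈ 348.
Total lost output = 182 + 334 + 113 + 173 + 348 = 1150 billion.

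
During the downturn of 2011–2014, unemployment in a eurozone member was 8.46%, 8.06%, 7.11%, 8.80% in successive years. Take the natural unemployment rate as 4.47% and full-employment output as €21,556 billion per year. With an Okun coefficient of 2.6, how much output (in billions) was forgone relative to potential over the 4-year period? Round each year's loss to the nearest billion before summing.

Year 2011: gap = -2.6 × (8.46 - 4.47) = -10.374%, loss ≈ 21556 × 10.374/100 ≈ 2236.
Year 2012: gap = -2.6 × (8.06 - 4.47) = -9.334%, loss ≈ 21556 × 9.334/100 ≈ 2012.
Year 2013: gap = -2.6 × (7.11 - 4.47) = -6.864%, loss ≈ 21556 × 6.864/100 ≈ 1480.
Year 2014: gap = -2.6 × (8.8 - 4.47) = -11.258%, loss ≈ 21556 × 11.258/100 ≈ 2427.
Total lost output = 2236 + 2012 + 1480 + 2427 = 8155 billion.

€8,155 billion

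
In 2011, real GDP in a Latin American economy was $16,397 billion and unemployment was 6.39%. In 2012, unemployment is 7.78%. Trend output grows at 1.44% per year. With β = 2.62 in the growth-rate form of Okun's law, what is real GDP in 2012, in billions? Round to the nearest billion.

Δu = 7.78 - 6.39 = 1.39 points.
Okun's law (growth form): g_Y = g_Y* - β × Δu = 1.44 - 2.62 × (1.39) = 1.44 - 3.6418 = -2.2018%.
Real GDP in the next year = 16397 × (1 - 2.2018/100) = 16397 × 0.977982 ≈ 16036 billion.

$16,036 billion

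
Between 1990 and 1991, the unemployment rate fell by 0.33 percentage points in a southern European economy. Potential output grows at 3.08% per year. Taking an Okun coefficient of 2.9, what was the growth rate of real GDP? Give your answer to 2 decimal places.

Growth-rate Okun's law: g_Y = g_Y* - β × Δu.
g_Y = 3.08 - 2.9 × (-0.33) = 3.08 + 0.957 = 4.037%, i.e. 4.04% to 2 d.p.

4.04%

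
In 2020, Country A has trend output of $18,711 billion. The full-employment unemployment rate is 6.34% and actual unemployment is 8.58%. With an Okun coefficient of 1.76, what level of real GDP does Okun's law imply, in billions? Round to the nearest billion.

$17,973 billion

Unemployment gap = 8.58 - 6.34 = 2.24 points, so the output gap is -1.76 × 2.24 = -3.9424%.
Actual GDP = 18711 × (1 - 3.9424/100) = 18711 × 0.960576 ≈ 17973 billion.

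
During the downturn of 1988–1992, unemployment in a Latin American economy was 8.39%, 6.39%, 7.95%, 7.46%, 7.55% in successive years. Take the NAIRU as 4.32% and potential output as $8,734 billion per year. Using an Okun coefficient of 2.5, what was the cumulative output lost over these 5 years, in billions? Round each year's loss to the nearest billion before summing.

$3,525 billion

Year 1988: gap = -2.5 × (8.39 - 4.32) = -10.175%, loss ≈ 8734 × 10.175/100 ≈ 889.
Year 1989: gap = -2.5 × (6.39 - 4.32) = -5.175%, loss ≈ 8734 × 5.175/100 ≈ 452.
Year 1990: gap = -2.5 × (7.95 - 4.32) = -9.075%, loss ≈ 8734 × 9.075/100 ≈ 793.
Year 1991: gap = -2.5 × (7.46 - 4.32) = -7.85%, loss ≈ 8734 × 7.85/100 ≈ 686.
Year 1992: gap = -2.5 × (7.55 - 4.32) = -8.075%, loss ≈ 8734 × 8.075/100 ≈ 705.
Total lost output = 889 + 452 + 793 + 686 + 705 = 3525 billion.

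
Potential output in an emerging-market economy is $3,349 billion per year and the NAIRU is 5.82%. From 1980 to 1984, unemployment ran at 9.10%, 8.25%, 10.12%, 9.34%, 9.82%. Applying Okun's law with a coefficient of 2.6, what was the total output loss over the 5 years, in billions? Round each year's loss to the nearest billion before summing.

$1,527 billion

Year 1980: gap = -2.6 × (9.1 - 5.82) = -8.528%, loss ≈ 3349 × 8.528/100 ≈ 286.
Year 1981: gap = -2.6 × (8.25 - 5.82) = -6.318%, loss ≈ 3349 × 6.318/100 ≈ 212.
Year 1982: gap = -2.6 × (10.12 - 5.82) = -11.18%, loss ≈ 3349 × 11.18/100 ≈ 374.
Year 1983: gap = -2.6 × (9.34 - 5.82) = -9.152%, loss ≈ 3349 × 9.152/100 ≈ 307.
Year 1984: gap = -2.6 × (9.82 - 5.82) = -10.4%, loss ≈ 3349 × 10.4/100 ≈ 348.
Total lost output = 286 + 212 + 374 + 307 + 348 = 1527 billion.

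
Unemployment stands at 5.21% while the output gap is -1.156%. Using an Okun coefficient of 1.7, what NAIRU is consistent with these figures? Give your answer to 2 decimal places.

4.53%

From Okun's law, u - u* = -(output gap)/β = -(-1.156)/1.7 = 0.68 points.
So u* = 5.21 - 0.68 = 4.53%.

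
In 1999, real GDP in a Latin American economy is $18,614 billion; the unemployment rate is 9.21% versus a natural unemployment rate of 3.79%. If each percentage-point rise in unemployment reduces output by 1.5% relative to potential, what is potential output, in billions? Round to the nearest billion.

Unemployment gap = 9.21 - 3.79 = 5.42 points, so output gap = -1.5 × 5.42 = -8.13%.
Since Y = Y* × (1 + gap/100), Y* = 18614/0.9187 ≈ 20261 billion.

$20,261 billion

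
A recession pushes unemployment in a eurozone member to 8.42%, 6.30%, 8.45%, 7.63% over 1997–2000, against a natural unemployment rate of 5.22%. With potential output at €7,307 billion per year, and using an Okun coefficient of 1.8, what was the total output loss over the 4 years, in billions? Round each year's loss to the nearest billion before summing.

Year 1997: gap = -1.8 × (8.42 - 5.22) = -5.76%, loss ≈ 7307 × 5.76/100 ≈ 421.
Year 1998: gap = -1.8 × (6.3 - 5.22) = -1.944%, loss ≈ 7307 × 1.944/100 ≈ 142.
Year 1999: gap = -1.8 × (8.45 - 5.22) = -5.814%, loss ≈ 7307 × 5.814/100 ≈ 425.
Year 2000: gap = -1.8 × (7.63 - 5.22) = -4.338%, loss ≈ 7307 × 4.338/100 ≈ 317.
Total lost output = 421 + 142 + 425 + 317 = 1305 billion.

€1,305 billion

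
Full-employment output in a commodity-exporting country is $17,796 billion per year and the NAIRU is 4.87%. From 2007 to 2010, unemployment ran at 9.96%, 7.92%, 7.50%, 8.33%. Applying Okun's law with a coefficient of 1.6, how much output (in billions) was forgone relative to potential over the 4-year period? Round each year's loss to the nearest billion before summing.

$4,051 billion

Year 2007: gap = -1.6 × (9.96 - 4.87) = -8.144%, loss ≈ 17796 × 8.144/100 ≈ 1449.
Year 2008: gap = -1.6 × (7.92 - 4.87) = -4.88%, loss ≈ 17796 × 4.88/100 ≈ 868.
Year 2009: gap = -1.6 × (7.5 - 4.87) = -4.208%, loss ≈ 17796 × 4.208/100 ≈ 749.
Year 2010: gap = -1.6 × (8.33 - 4.87) = -5.536%, loss ≈ 17796 × 5.536/100 ≈ 985.
Total lost output = 1449 + 868 + 749 + 985 = 4051 billion.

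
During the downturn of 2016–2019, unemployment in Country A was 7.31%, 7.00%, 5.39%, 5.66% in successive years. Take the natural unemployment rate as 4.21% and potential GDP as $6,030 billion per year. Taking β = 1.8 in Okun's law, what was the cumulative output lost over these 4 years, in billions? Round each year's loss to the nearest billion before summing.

$924 billion

Year 2016: gap = -1.8 × (7.31 - 4.21) = -5.58%, loss ≈ 6030 × 5.58/100 ≈ 336.
Year 2017: gap = -1.8 × (7 - 4.21) = -5.022%, loss ≈ 6030 × 5.022/100 ≈ 303.
Year 2018: gap = -1.8 × (5.39 - 4.21) = -2.124%, loss ≈ 6030 × 2.124/100 ≈ 128.
Year 2019: gap = -1.8 × (5.66 - 4.21) = -2.61%, loss ≈ 6030 × 2.61/100 ≈ 157.
Total lost output = 336 + 303 + 128 + 157 = 924 billion.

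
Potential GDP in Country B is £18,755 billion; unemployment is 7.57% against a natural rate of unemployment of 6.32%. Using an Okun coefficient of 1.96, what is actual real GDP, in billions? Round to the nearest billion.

£18,296 billion

Unemployment gap = 7.57 - 6.32 = 1.25 points, so the output gap is -1.96 × 1.25 = -2.45%.
Actual GDP = 18755 × (1 - 2.45/100) = 18755 × 0.9755 ≈ 18296 billion.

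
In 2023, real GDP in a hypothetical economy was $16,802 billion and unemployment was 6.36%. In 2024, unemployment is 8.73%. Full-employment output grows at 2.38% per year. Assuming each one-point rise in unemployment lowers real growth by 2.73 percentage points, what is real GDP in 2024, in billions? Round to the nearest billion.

$16,115 billion

Δu = 8.73 - 6.36 = 2.37 points.
Okun's law (growth form): g_Y = g_Y* - β × Δu = 2.38 - 2.73 × (2.37) = 2.38 - 6.4701 = -4.0901%.
Real GDP in the next year = 16802 × (1 - 4.0901/100) = 16802 × 0.959099 ≈ 16115 billion.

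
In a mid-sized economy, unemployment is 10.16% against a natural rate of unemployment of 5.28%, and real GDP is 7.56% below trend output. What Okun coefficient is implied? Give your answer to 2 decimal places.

β ≈ 1.55

Okun's law: output gap = -β × (u - u*).
-7.56 = -β × (10.16 - 5.28) = -β × 4.88, so β = 7.56/4.88 = 1.55.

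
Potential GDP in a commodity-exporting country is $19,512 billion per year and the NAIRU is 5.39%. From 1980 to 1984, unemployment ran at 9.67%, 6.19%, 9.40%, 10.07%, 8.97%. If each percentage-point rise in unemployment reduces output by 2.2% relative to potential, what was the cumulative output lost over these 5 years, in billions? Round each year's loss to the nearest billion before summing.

Year 1980: gap = -2.2 × (9.67 - 5.39) = -9.416%, loss ≈ 19512 × 9.416/100 ≈ 1837.
Year 1981: gap = -2.2 × (6.19 - 5.39) = -1.76%, loss ≈ 19512 × 1.76/100 ≈ 343.
Year 1982: gap = -2.2 × (9.4 - 5.39) = -8.822%, loss ≈ 19512 × 8.822/100 ≈ 1721.
Year 1983: gap = -2.2 × (10.07 - 5.39) = -10.296%, loss ≈ 19512 × 10.296/100 ≈ 2009.
Year 1984: gap = -2.2 × (8.97 - 5.39) = -7.876%, loss ≈ 19512 × 7.876/100 ≈ 1537.
Total lost output = 1837 + 343 + 1721 + 2009 + 1537 = 7447 billion.

$7,447 billion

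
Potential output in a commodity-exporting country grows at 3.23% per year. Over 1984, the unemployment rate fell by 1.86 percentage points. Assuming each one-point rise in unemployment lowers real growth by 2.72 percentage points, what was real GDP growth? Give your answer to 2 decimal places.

Growth-rate Okun's law: g_Y = g_Y* - β × Δu.
g_Y = 3.23 - 2.72 × (-1.86) = 3.23 + 5.0592 = 8.2892%, i.e. 8.29% to 2 d.p.

8.29%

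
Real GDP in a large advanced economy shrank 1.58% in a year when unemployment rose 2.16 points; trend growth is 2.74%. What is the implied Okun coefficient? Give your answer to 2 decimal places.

β ≈ 2.00

Growth form: g_Y = g_Y* - β × Δu, so β = (g_Y* - g_Y)/Δu.
β = (2.74 + 1.58)/2.16 = 4.32/2.16 = 2.00.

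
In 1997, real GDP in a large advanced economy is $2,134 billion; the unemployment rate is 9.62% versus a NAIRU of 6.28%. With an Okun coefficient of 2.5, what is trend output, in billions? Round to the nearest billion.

$2,328 billion

Unemployment gap = 9.62 - 6.28 = 3.34 points, so output gap = -2.5 × 3.34 = -8.35%.
Since Y = Y* × (1 + gap/100), Y* = 2134/0.9165 ≈ 2328 billion.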